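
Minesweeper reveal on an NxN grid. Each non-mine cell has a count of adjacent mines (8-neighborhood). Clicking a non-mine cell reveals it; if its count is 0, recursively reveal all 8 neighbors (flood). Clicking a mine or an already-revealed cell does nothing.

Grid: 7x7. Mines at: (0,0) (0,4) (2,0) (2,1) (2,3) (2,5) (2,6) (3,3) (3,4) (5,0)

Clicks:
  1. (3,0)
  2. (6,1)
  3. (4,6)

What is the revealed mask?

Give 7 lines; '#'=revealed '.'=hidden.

Answer: .......
.......
.......
#....##
.######
.######
.######

Derivation:
Click 1 (3,0) count=2: revealed 1 new [(3,0)] -> total=1
Click 2 (6,1) count=1: revealed 1 new [(6,1)] -> total=2
Click 3 (4,6) count=0: revealed 19 new [(3,5) (3,6) (4,1) (4,2) (4,3) (4,4) (4,5) (4,6) (5,1) (5,2) (5,3) (5,4) (5,5) (5,6) (6,2) (6,3) (6,4) (6,5) (6,6)] -> total=21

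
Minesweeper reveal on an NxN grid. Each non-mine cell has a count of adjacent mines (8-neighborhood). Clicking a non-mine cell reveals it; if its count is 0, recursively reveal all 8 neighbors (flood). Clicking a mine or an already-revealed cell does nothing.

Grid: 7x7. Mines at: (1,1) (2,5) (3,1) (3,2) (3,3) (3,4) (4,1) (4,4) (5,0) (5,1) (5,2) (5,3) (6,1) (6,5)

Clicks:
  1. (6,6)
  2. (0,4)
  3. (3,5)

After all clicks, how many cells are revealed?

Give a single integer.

Answer: 15

Derivation:
Click 1 (6,6) count=1: revealed 1 new [(6,6)] -> total=1
Click 2 (0,4) count=0: revealed 13 new [(0,2) (0,3) (0,4) (0,5) (0,6) (1,2) (1,3) (1,4) (1,5) (1,6) (2,2) (2,3) (2,4)] -> total=14
Click 3 (3,5) count=3: revealed 1 new [(3,5)] -> total=15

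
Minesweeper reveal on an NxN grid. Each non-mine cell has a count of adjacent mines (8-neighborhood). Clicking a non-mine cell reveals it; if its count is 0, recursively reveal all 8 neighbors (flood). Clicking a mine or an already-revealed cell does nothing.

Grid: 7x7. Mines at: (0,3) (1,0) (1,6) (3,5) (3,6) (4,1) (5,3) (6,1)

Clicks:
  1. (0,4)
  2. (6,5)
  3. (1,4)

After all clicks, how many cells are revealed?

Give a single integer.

Answer: 11

Derivation:
Click 1 (0,4) count=1: revealed 1 new [(0,4)] -> total=1
Click 2 (6,5) count=0: revealed 9 new [(4,4) (4,5) (4,6) (5,4) (5,5) (5,6) (6,4) (6,5) (6,6)] -> total=10
Click 3 (1,4) count=1: revealed 1 new [(1,4)] -> total=11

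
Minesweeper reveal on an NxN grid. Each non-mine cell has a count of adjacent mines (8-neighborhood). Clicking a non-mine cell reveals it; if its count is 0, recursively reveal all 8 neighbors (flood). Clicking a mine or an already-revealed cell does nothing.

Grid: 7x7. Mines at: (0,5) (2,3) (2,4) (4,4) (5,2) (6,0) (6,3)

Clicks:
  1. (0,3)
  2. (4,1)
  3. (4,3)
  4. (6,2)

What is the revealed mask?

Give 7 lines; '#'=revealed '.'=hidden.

Answer: #####..
#####..
###....
###....
####...
##.....
..#....

Derivation:
Click 1 (0,3) count=0: revealed 21 new [(0,0) (0,1) (0,2) (0,3) (0,4) (1,0) (1,1) (1,2) (1,3) (1,4) (2,0) (2,1) (2,2) (3,0) (3,1) (3,2) (4,0) (4,1) (4,2) (5,0) (5,1)] -> total=21
Click 2 (4,1) count=1: revealed 0 new [(none)] -> total=21
Click 3 (4,3) count=2: revealed 1 new [(4,3)] -> total=22
Click 4 (6,2) count=2: revealed 1 new [(6,2)] -> total=23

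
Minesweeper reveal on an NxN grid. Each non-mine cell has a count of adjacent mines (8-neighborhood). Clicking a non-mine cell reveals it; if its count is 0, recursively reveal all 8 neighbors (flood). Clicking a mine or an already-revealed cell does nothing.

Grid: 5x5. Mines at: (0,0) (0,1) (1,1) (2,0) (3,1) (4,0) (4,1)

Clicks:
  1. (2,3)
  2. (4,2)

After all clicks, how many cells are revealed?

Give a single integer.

Answer: 15

Derivation:
Click 1 (2,3) count=0: revealed 15 new [(0,2) (0,3) (0,4) (1,2) (1,3) (1,4) (2,2) (2,3) (2,4) (3,2) (3,3) (3,4) (4,2) (4,3) (4,4)] -> total=15
Click 2 (4,2) count=2: revealed 0 new [(none)] -> total=15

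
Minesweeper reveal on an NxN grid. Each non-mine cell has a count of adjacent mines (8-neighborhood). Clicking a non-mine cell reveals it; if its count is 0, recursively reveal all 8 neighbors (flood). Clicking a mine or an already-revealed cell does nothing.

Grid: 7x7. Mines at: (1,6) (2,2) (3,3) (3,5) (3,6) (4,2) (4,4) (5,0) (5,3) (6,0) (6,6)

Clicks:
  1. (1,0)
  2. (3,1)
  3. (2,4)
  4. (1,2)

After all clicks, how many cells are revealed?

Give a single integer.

Answer: 21

Derivation:
Click 1 (1,0) count=0: revealed 21 new [(0,0) (0,1) (0,2) (0,3) (0,4) (0,5) (1,0) (1,1) (1,2) (1,3) (1,4) (1,5) (2,0) (2,1) (2,3) (2,4) (2,5) (3,0) (3,1) (4,0) (4,1)] -> total=21
Click 2 (3,1) count=2: revealed 0 new [(none)] -> total=21
Click 3 (2,4) count=2: revealed 0 new [(none)] -> total=21
Click 4 (1,2) count=1: revealed 0 new [(none)] -> total=21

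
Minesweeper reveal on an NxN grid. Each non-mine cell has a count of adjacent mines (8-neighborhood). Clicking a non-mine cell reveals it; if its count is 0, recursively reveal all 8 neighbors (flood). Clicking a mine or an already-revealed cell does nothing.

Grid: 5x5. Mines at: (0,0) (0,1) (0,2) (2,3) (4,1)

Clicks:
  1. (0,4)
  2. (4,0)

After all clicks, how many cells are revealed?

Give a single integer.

Answer: 5

Derivation:
Click 1 (0,4) count=0: revealed 4 new [(0,3) (0,4) (1,3) (1,4)] -> total=4
Click 2 (4,0) count=1: revealed 1 new [(4,0)] -> total=5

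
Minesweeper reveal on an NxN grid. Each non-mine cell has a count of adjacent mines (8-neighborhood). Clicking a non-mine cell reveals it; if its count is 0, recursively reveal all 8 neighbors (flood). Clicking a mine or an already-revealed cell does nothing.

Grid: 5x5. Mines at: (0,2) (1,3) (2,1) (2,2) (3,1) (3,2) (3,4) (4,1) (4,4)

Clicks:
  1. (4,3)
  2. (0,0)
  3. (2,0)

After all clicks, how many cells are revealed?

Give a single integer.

Click 1 (4,3) count=3: revealed 1 new [(4,3)] -> total=1
Click 2 (0,0) count=0: revealed 4 new [(0,0) (0,1) (1,0) (1,1)] -> total=5
Click 3 (2,0) count=2: revealed 1 new [(2,0)] -> total=6

Answer: 6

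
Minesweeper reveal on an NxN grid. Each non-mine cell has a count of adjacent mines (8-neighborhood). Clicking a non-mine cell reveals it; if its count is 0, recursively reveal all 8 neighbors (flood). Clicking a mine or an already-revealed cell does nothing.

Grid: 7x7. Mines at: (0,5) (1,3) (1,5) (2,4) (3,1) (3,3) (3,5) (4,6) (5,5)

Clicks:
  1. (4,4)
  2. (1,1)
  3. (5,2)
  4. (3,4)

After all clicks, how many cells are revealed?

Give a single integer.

Answer: 25

Derivation:
Click 1 (4,4) count=3: revealed 1 new [(4,4)] -> total=1
Click 2 (1,1) count=0: revealed 9 new [(0,0) (0,1) (0,2) (1,0) (1,1) (1,2) (2,0) (2,1) (2,2)] -> total=10
Click 3 (5,2) count=0: revealed 14 new [(4,0) (4,1) (4,2) (4,3) (5,0) (5,1) (5,2) (5,3) (5,4) (6,0) (6,1) (6,2) (6,3) (6,4)] -> total=24
Click 4 (3,4) count=3: revealed 1 new [(3,4)] -> total=25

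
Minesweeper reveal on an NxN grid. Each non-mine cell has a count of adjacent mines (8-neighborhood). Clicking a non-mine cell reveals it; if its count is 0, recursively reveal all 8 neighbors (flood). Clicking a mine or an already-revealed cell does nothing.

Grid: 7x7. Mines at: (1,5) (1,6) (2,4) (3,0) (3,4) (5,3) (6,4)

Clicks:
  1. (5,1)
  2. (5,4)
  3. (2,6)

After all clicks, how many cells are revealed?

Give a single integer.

Click 1 (5,1) count=0: revealed 9 new [(4,0) (4,1) (4,2) (5,0) (5,1) (5,2) (6,0) (6,1) (6,2)] -> total=9
Click 2 (5,4) count=2: revealed 1 new [(5,4)] -> total=10
Click 3 (2,6) count=2: revealed 1 new [(2,6)] -> total=11

Answer: 11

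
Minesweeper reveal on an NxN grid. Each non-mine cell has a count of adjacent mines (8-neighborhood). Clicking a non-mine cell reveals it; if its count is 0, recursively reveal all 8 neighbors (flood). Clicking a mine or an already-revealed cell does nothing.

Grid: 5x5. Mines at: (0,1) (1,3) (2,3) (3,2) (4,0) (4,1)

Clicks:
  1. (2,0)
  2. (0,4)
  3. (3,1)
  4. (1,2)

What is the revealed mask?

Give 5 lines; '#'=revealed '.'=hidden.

Click 1 (2,0) count=0: revealed 6 new [(1,0) (1,1) (2,0) (2,1) (3,0) (3,1)] -> total=6
Click 2 (0,4) count=1: revealed 1 new [(0,4)] -> total=7
Click 3 (3,1) count=3: revealed 0 new [(none)] -> total=7
Click 4 (1,2) count=3: revealed 1 new [(1,2)] -> total=8

Answer: ....#
###..
##...
##...
.....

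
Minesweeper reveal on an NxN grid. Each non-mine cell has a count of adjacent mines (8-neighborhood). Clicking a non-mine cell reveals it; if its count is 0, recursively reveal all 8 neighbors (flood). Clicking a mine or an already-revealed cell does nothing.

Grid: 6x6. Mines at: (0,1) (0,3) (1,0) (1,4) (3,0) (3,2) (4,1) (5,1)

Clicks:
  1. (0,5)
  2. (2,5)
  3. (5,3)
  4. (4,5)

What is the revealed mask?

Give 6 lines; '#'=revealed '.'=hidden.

Click 1 (0,5) count=1: revealed 1 new [(0,5)] -> total=1
Click 2 (2,5) count=1: revealed 1 new [(2,5)] -> total=2
Click 3 (5,3) count=0: revealed 13 new [(2,3) (2,4) (3,3) (3,4) (3,5) (4,2) (4,3) (4,4) (4,5) (5,2) (5,3) (5,4) (5,5)] -> total=15
Click 4 (4,5) count=0: revealed 0 new [(none)] -> total=15

Answer: .....#
......
...###
...###
..####
..####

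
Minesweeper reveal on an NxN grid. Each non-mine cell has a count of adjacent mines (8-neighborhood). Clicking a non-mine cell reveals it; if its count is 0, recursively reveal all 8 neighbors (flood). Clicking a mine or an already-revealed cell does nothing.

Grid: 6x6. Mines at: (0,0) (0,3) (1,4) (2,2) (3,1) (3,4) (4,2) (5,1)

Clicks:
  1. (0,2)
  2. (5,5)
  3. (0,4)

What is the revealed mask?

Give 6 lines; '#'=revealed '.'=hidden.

Click 1 (0,2) count=1: revealed 1 new [(0,2)] -> total=1
Click 2 (5,5) count=0: revealed 6 new [(4,3) (4,4) (4,5) (5,3) (5,4) (5,5)] -> total=7
Click 3 (0,4) count=2: revealed 1 new [(0,4)] -> total=8

Answer: ..#.#.
......
......
......
...###
...###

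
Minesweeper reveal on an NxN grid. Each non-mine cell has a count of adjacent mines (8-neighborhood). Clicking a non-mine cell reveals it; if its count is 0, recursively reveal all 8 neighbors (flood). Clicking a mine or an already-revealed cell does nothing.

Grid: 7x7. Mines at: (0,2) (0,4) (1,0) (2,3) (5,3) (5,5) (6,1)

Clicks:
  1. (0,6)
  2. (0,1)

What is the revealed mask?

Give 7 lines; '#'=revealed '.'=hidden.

Answer: .#...##
....###
....###
....###
....###
.......
.......

Derivation:
Click 1 (0,6) count=0: revealed 14 new [(0,5) (0,6) (1,4) (1,5) (1,6) (2,4) (2,5) (2,6) (3,4) (3,5) (3,6) (4,4) (4,5) (4,6)] -> total=14
Click 2 (0,1) count=2: revealed 1 new [(0,1)] -> total=15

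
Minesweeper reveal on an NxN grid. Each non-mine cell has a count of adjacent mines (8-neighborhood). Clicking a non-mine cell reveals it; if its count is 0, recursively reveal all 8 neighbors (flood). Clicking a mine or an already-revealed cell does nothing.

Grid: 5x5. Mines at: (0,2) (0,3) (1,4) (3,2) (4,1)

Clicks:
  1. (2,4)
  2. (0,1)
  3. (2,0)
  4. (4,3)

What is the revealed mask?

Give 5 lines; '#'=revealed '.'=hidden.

Click 1 (2,4) count=1: revealed 1 new [(2,4)] -> total=1
Click 2 (0,1) count=1: revealed 1 new [(0,1)] -> total=2
Click 3 (2,0) count=0: revealed 7 new [(0,0) (1,0) (1,1) (2,0) (2,1) (3,0) (3,1)] -> total=9
Click 4 (4,3) count=1: revealed 1 new [(4,3)] -> total=10

Answer: ##...
##...
##..#
##...
...#.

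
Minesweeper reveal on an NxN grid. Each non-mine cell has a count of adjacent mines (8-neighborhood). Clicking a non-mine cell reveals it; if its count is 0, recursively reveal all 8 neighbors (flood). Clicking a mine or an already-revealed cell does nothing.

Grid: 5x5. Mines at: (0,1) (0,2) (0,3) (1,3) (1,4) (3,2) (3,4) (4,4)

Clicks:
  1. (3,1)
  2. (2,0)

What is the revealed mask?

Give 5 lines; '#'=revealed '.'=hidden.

Click 1 (3,1) count=1: revealed 1 new [(3,1)] -> total=1
Click 2 (2,0) count=0: revealed 7 new [(1,0) (1,1) (2,0) (2,1) (3,0) (4,0) (4,1)] -> total=8

Answer: .....
##...
##...
##...
##...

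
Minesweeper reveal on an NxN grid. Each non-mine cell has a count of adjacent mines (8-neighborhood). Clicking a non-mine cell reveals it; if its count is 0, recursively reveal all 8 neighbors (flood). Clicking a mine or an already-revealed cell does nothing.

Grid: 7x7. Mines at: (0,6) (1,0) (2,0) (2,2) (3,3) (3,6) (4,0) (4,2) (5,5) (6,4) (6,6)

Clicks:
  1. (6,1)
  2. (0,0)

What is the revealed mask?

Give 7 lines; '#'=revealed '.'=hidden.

Click 1 (6,1) count=0: revealed 8 new [(5,0) (5,1) (5,2) (5,3) (6,0) (6,1) (6,2) (6,3)] -> total=8
Click 2 (0,0) count=1: revealed 1 new [(0,0)] -> total=9

Answer: #......
.......
.......
.......
.......
####...
####...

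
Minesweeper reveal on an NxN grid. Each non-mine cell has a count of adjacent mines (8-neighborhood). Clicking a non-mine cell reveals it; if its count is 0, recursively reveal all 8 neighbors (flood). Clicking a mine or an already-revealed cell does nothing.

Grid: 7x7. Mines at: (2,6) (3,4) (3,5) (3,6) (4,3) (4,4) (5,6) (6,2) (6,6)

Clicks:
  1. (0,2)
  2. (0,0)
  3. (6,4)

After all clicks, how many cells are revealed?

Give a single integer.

Click 1 (0,2) count=0: revealed 32 new [(0,0) (0,1) (0,2) (0,3) (0,4) (0,5) (0,6) (1,0) (1,1) (1,2) (1,3) (1,4) (1,5) (1,6) (2,0) (2,1) (2,2) (2,3) (2,4) (2,5) (3,0) (3,1) (3,2) (3,3) (4,0) (4,1) (4,2) (5,0) (5,1) (5,2) (6,0) (6,1)] -> total=32
Click 2 (0,0) count=0: revealed 0 new [(none)] -> total=32
Click 3 (6,4) count=0: revealed 6 new [(5,3) (5,4) (5,5) (6,3) (6,4) (6,5)] -> total=38

Answer: 38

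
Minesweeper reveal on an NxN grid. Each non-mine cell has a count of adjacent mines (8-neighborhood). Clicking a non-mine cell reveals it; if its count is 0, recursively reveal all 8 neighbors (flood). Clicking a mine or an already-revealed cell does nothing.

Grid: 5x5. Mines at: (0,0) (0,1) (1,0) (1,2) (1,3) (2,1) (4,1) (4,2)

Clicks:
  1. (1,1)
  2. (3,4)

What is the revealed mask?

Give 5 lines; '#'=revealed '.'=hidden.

Answer: .....
.#...
...##
...##
...##

Derivation:
Click 1 (1,1) count=5: revealed 1 new [(1,1)] -> total=1
Click 2 (3,4) count=0: revealed 6 new [(2,3) (2,4) (3,3) (3,4) (4,3) (4,4)] -> total=7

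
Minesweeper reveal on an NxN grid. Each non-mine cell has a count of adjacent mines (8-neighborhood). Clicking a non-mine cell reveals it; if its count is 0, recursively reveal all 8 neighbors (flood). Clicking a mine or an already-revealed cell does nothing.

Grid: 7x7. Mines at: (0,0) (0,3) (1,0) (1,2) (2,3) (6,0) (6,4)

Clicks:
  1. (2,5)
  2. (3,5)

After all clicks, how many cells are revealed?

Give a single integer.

Click 1 (2,5) count=0: revealed 38 new [(0,4) (0,5) (0,6) (1,4) (1,5) (1,6) (2,0) (2,1) (2,2) (2,4) (2,5) (2,6) (3,0) (3,1) (3,2) (3,3) (3,4) (3,5) (3,6) (4,0) (4,1) (4,2) (4,3) (4,4) (4,5) (4,6) (5,0) (5,1) (5,2) (5,3) (5,4) (5,5) (5,6) (6,1) (6,2) (6,3) (6,5) (6,6)] -> total=38
Click 2 (3,5) count=0: revealed 0 new [(none)] -> total=38

Answer: 38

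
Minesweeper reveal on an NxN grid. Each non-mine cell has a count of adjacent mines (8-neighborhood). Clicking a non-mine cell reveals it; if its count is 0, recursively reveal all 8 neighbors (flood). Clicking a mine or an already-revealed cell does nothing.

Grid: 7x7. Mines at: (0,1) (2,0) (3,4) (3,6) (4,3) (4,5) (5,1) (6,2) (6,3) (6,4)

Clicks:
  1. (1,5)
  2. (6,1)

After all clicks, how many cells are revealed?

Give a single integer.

Click 1 (1,5) count=0: revealed 20 new [(0,2) (0,3) (0,4) (0,5) (0,6) (1,1) (1,2) (1,3) (1,4) (1,5) (1,6) (2,1) (2,2) (2,3) (2,4) (2,5) (2,6) (3,1) (3,2) (3,3)] -> total=20
Click 2 (6,1) count=2: revealed 1 new [(6,1)] -> total=21

Answer: 21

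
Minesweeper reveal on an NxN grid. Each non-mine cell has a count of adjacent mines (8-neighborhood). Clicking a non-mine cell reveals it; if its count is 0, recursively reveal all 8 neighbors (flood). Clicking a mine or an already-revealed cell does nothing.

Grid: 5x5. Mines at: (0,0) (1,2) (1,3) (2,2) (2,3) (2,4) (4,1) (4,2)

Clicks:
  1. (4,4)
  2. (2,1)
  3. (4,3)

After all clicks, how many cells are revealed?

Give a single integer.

Click 1 (4,4) count=0: revealed 4 new [(3,3) (3,4) (4,3) (4,4)] -> total=4
Click 2 (2,1) count=2: revealed 1 new [(2,1)] -> total=5
Click 3 (4,3) count=1: revealed 0 new [(none)] -> total=5

Answer: 5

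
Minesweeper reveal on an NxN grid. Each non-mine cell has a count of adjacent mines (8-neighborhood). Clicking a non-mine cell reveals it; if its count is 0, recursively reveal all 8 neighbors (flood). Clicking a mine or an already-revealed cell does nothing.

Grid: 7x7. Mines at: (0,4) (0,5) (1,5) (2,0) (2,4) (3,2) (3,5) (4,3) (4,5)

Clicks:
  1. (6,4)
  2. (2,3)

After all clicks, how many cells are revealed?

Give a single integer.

Answer: 20

Derivation:
Click 1 (6,4) count=0: revealed 19 new [(3,0) (3,1) (4,0) (4,1) (4,2) (5,0) (5,1) (5,2) (5,3) (5,4) (5,5) (5,6) (6,0) (6,1) (6,2) (6,3) (6,4) (6,5) (6,6)] -> total=19
Click 2 (2,3) count=2: revealed 1 new [(2,3)] -> total=20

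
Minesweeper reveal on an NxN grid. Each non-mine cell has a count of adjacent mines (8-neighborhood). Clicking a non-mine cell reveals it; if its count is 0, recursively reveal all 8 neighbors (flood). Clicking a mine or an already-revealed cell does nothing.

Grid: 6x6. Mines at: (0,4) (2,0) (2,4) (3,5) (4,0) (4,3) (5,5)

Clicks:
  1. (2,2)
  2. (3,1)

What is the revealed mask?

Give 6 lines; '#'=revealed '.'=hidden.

Answer: ####..
####..
.###..
.###..
......
......

Derivation:
Click 1 (2,2) count=0: revealed 14 new [(0,0) (0,1) (0,2) (0,3) (1,0) (1,1) (1,2) (1,3) (2,1) (2,2) (2,3) (3,1) (3,2) (3,3)] -> total=14
Click 2 (3,1) count=2: revealed 0 new [(none)] -> total=14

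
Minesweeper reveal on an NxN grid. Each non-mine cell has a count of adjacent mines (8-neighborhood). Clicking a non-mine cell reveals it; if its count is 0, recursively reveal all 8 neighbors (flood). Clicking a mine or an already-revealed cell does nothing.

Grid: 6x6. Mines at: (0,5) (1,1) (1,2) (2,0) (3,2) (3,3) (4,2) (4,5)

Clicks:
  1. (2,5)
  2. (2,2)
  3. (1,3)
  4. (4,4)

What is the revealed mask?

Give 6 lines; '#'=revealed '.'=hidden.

Answer: ......
...###
..#.##
....##
....#.
......

Derivation:
Click 1 (2,5) count=0: revealed 6 new [(1,4) (1,5) (2,4) (2,5) (3,4) (3,5)] -> total=6
Click 2 (2,2) count=4: revealed 1 new [(2,2)] -> total=7
Click 3 (1,3) count=1: revealed 1 new [(1,3)] -> total=8
Click 4 (4,4) count=2: revealed 1 new [(4,4)] -> total=9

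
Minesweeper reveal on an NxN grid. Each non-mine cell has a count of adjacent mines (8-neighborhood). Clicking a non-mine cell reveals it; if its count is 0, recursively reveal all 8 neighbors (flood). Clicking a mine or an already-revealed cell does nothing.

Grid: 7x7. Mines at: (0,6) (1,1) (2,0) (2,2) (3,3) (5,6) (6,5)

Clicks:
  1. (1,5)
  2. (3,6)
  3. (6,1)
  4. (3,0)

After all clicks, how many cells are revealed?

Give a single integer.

Click 1 (1,5) count=1: revealed 1 new [(1,5)] -> total=1
Click 2 (3,6) count=0: revealed 18 new [(0,2) (0,3) (0,4) (0,5) (1,2) (1,3) (1,4) (1,6) (2,3) (2,4) (2,5) (2,6) (3,4) (3,5) (3,6) (4,4) (4,5) (4,6)] -> total=19
Click 3 (6,1) count=0: revealed 17 new [(3,0) (3,1) (3,2) (4,0) (4,1) (4,2) (4,3) (5,0) (5,1) (5,2) (5,3) (5,4) (6,0) (6,1) (6,2) (6,3) (6,4)] -> total=36
Click 4 (3,0) count=1: revealed 0 new [(none)] -> total=36

Answer: 36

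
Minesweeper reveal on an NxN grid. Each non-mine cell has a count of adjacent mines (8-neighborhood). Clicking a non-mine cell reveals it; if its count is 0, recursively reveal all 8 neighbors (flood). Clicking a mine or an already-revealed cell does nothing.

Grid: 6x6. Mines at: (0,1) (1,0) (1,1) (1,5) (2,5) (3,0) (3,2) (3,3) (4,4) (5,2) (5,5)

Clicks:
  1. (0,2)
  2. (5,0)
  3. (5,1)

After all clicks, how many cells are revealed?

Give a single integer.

Answer: 5

Derivation:
Click 1 (0,2) count=2: revealed 1 new [(0,2)] -> total=1
Click 2 (5,0) count=0: revealed 4 new [(4,0) (4,1) (5,0) (5,1)] -> total=5
Click 3 (5,1) count=1: revealed 0 new [(none)] -> total=5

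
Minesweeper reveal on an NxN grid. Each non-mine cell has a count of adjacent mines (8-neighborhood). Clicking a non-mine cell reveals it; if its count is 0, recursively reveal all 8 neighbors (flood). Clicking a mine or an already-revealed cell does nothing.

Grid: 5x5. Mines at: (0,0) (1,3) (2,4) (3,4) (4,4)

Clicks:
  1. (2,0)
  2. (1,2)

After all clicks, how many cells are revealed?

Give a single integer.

Answer: 15

Derivation:
Click 1 (2,0) count=0: revealed 15 new [(1,0) (1,1) (1,2) (2,0) (2,1) (2,2) (2,3) (3,0) (3,1) (3,2) (3,3) (4,0) (4,1) (4,2) (4,3)] -> total=15
Click 2 (1,2) count=1: revealed 0 new [(none)] -> total=15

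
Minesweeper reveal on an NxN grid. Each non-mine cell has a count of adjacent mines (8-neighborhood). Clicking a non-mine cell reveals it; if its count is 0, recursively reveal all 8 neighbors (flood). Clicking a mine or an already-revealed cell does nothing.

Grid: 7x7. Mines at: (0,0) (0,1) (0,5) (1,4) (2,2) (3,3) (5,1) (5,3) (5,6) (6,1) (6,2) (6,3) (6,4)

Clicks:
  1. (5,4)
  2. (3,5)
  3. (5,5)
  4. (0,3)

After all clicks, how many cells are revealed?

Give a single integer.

Answer: 14

Derivation:
Click 1 (5,4) count=3: revealed 1 new [(5,4)] -> total=1
Click 2 (3,5) count=0: revealed 11 new [(1,5) (1,6) (2,4) (2,5) (2,6) (3,4) (3,5) (3,6) (4,4) (4,5) (4,6)] -> total=12
Click 3 (5,5) count=2: revealed 1 new [(5,5)] -> total=13
Click 4 (0,3) count=1: revealed 1 new [(0,3)] -> total=14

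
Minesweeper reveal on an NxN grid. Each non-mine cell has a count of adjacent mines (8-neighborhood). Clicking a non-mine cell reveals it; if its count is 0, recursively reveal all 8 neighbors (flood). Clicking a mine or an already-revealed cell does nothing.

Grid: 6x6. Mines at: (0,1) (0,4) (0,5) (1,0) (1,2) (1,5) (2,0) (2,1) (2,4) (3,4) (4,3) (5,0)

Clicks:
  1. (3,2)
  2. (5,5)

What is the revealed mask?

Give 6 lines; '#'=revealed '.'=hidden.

Click 1 (3,2) count=2: revealed 1 new [(3,2)] -> total=1
Click 2 (5,5) count=0: revealed 4 new [(4,4) (4,5) (5,4) (5,5)] -> total=5

Answer: ......
......
......
..#...
....##
....##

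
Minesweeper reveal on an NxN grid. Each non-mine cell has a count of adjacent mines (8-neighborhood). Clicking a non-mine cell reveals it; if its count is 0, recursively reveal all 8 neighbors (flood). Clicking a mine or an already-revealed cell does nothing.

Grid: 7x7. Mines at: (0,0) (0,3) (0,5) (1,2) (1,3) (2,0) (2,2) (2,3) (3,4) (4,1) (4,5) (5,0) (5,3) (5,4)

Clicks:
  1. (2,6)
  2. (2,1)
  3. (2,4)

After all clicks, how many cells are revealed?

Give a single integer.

Answer: 8

Derivation:
Click 1 (2,6) count=0: revealed 6 new [(1,5) (1,6) (2,5) (2,6) (3,5) (3,6)] -> total=6
Click 2 (2,1) count=3: revealed 1 new [(2,1)] -> total=7
Click 3 (2,4) count=3: revealed 1 new [(2,4)] -> total=8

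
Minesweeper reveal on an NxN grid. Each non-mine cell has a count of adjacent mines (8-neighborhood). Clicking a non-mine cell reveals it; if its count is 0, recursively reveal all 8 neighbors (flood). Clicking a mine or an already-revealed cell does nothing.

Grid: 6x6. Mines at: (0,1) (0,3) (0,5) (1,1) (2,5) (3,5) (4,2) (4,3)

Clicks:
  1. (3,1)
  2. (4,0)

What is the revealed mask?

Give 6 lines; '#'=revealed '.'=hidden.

Click 1 (3,1) count=1: revealed 1 new [(3,1)] -> total=1
Click 2 (4,0) count=0: revealed 7 new [(2,0) (2,1) (3,0) (4,0) (4,1) (5,0) (5,1)] -> total=8

Answer: ......
......
##....
##....
##....
##....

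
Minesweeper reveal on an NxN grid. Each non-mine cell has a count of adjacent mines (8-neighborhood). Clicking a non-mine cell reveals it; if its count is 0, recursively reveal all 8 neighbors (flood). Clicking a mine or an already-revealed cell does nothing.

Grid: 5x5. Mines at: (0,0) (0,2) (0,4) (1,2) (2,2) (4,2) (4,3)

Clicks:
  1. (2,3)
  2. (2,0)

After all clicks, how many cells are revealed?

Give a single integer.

Answer: 9

Derivation:
Click 1 (2,3) count=2: revealed 1 new [(2,3)] -> total=1
Click 2 (2,0) count=0: revealed 8 new [(1,0) (1,1) (2,0) (2,1) (3,0) (3,1) (4,0) (4,1)] -> total=9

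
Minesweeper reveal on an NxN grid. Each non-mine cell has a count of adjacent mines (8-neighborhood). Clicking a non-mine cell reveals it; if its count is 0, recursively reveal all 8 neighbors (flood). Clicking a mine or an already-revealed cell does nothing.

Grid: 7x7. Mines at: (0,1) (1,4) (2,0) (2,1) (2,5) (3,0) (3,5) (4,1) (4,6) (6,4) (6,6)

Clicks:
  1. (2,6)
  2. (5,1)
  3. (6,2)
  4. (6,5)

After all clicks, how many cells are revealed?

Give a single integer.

Click 1 (2,6) count=2: revealed 1 new [(2,6)] -> total=1
Click 2 (5,1) count=1: revealed 1 new [(5,1)] -> total=2
Click 3 (6,2) count=0: revealed 7 new [(5,0) (5,2) (5,3) (6,0) (6,1) (6,2) (6,3)] -> total=9
Click 4 (6,5) count=2: revealed 1 new [(6,5)] -> total=10

Answer: 10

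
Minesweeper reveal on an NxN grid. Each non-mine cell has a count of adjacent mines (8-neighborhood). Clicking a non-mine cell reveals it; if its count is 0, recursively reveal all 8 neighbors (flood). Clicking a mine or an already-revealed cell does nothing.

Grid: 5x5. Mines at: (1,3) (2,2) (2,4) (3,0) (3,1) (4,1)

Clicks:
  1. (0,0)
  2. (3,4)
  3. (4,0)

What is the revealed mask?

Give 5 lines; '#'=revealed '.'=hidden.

Click 1 (0,0) count=0: revealed 8 new [(0,0) (0,1) (0,2) (1,0) (1,1) (1,2) (2,0) (2,1)] -> total=8
Click 2 (3,4) count=1: revealed 1 new [(3,4)] -> total=9
Click 3 (4,0) count=3: revealed 1 new [(4,0)] -> total=10

Answer: ###..
###..
##...
....#
#....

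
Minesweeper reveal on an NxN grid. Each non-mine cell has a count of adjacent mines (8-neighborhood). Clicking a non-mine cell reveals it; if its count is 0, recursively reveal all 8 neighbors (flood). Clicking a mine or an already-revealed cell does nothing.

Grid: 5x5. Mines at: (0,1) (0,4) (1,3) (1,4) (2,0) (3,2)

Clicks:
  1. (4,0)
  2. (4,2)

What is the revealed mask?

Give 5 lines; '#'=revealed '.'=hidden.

Click 1 (4,0) count=0: revealed 4 new [(3,0) (3,1) (4,0) (4,1)] -> total=4
Click 2 (4,2) count=1: revealed 1 new [(4,2)] -> total=5

Answer: .....
.....
.....
##...
###..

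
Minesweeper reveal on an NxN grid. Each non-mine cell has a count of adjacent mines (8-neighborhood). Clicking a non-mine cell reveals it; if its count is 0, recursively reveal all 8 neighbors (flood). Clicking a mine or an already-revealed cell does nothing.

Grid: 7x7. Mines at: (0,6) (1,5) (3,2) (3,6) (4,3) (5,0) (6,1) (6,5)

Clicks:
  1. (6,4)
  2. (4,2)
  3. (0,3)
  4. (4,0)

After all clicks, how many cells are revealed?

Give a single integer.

Click 1 (6,4) count=1: revealed 1 new [(6,4)] -> total=1
Click 2 (4,2) count=2: revealed 1 new [(4,2)] -> total=2
Click 3 (0,3) count=0: revealed 19 new [(0,0) (0,1) (0,2) (0,3) (0,4) (1,0) (1,1) (1,2) (1,3) (1,4) (2,0) (2,1) (2,2) (2,3) (2,4) (3,0) (3,1) (4,0) (4,1)] -> total=21
Click 4 (4,0) count=1: revealed 0 new [(none)] -> total=21

Answer: 21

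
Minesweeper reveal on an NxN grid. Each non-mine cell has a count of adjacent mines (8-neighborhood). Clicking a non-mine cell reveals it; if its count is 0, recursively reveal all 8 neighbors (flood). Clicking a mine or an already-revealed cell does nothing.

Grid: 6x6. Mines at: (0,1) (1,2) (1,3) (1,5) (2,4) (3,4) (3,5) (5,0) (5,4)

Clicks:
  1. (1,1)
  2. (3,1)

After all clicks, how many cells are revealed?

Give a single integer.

Answer: 17

Derivation:
Click 1 (1,1) count=2: revealed 1 new [(1,1)] -> total=1
Click 2 (3,1) count=0: revealed 16 new [(1,0) (2,0) (2,1) (2,2) (2,3) (3,0) (3,1) (3,2) (3,3) (4,0) (4,1) (4,2) (4,3) (5,1) (5,2) (5,3)] -> total=17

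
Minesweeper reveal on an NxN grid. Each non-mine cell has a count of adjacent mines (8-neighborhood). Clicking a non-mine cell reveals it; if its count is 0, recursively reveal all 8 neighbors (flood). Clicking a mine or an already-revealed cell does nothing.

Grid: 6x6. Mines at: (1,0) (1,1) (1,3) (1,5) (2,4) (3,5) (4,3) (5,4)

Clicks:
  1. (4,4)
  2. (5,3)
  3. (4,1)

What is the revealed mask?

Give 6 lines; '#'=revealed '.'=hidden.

Answer: ......
......
###...
###...
###.#.
####..

Derivation:
Click 1 (4,4) count=3: revealed 1 new [(4,4)] -> total=1
Click 2 (5,3) count=2: revealed 1 new [(5,3)] -> total=2
Click 3 (4,1) count=0: revealed 12 new [(2,0) (2,1) (2,2) (3,0) (3,1) (3,2) (4,0) (4,1) (4,2) (5,0) (5,1) (5,2)] -> total=14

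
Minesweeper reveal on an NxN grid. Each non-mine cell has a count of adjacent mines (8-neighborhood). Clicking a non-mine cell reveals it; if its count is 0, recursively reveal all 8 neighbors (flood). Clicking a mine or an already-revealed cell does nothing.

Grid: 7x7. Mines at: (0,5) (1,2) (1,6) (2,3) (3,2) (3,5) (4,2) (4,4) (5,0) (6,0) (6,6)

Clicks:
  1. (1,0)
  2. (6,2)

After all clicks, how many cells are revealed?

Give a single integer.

Answer: 20

Derivation:
Click 1 (1,0) count=0: revealed 10 new [(0,0) (0,1) (1,0) (1,1) (2,0) (2,1) (3,0) (3,1) (4,0) (4,1)] -> total=10
Click 2 (6,2) count=0: revealed 10 new [(5,1) (5,2) (5,3) (5,4) (5,5) (6,1) (6,2) (6,3) (6,4) (6,5)] -> total=20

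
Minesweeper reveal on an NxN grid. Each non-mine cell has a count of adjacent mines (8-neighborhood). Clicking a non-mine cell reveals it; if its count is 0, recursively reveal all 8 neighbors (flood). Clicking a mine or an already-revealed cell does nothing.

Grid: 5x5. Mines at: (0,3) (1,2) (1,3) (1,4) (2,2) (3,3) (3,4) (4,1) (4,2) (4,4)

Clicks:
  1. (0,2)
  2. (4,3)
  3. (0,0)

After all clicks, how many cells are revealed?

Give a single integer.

Answer: 10

Derivation:
Click 1 (0,2) count=3: revealed 1 new [(0,2)] -> total=1
Click 2 (4,3) count=4: revealed 1 new [(4,3)] -> total=2
Click 3 (0,0) count=0: revealed 8 new [(0,0) (0,1) (1,0) (1,1) (2,0) (2,1) (3,0) (3,1)] -> total=10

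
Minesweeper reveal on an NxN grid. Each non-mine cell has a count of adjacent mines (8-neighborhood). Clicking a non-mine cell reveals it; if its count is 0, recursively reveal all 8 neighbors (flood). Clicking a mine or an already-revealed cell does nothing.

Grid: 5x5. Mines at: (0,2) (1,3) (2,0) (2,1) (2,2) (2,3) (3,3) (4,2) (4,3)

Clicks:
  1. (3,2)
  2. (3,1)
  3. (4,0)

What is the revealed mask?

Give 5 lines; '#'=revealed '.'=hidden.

Answer: .....
.....
.....
###..
##...

Derivation:
Click 1 (3,2) count=6: revealed 1 new [(3,2)] -> total=1
Click 2 (3,1) count=4: revealed 1 new [(3,1)] -> total=2
Click 3 (4,0) count=0: revealed 3 new [(3,0) (4,0) (4,1)] -> total=5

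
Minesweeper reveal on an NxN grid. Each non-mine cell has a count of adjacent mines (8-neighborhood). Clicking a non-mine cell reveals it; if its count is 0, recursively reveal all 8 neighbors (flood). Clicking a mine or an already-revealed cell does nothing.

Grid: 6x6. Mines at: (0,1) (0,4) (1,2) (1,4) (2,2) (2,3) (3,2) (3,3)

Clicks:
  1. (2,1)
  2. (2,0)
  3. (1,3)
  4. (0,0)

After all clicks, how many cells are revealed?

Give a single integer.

Answer: 24

Derivation:
Click 1 (2,1) count=3: revealed 1 new [(2,1)] -> total=1
Click 2 (2,0) count=0: revealed 21 new [(1,0) (1,1) (2,0) (2,4) (2,5) (3,0) (3,1) (3,4) (3,5) (4,0) (4,1) (4,2) (4,3) (4,4) (4,5) (5,0) (5,1) (5,2) (5,3) (5,4) (5,5)] -> total=22
Click 3 (1,3) count=5: revealed 1 new [(1,3)] -> total=23
Click 4 (0,0) count=1: revealed 1 new [(0,0)] -> total=24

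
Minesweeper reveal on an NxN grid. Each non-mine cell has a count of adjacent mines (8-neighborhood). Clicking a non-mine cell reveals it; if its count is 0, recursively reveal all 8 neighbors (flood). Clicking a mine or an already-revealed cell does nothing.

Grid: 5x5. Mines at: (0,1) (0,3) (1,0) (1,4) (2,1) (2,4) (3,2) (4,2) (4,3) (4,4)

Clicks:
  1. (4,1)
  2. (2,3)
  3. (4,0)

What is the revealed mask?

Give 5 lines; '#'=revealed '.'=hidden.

Answer: .....
.....
...#.
##...
##...

Derivation:
Click 1 (4,1) count=2: revealed 1 new [(4,1)] -> total=1
Click 2 (2,3) count=3: revealed 1 new [(2,3)] -> total=2
Click 3 (4,0) count=0: revealed 3 new [(3,0) (3,1) (4,0)] -> total=5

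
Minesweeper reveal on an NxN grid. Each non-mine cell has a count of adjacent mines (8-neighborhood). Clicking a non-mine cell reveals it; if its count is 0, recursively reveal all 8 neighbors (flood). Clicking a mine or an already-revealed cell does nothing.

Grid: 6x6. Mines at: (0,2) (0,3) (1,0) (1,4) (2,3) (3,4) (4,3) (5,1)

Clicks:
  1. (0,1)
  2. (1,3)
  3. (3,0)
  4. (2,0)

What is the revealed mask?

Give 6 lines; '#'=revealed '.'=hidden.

Click 1 (0,1) count=2: revealed 1 new [(0,1)] -> total=1
Click 2 (1,3) count=4: revealed 1 new [(1,3)] -> total=2
Click 3 (3,0) count=0: revealed 9 new [(2,0) (2,1) (2,2) (3,0) (3,1) (3,2) (4,0) (4,1) (4,2)] -> total=11
Click 4 (2,0) count=1: revealed 0 new [(none)] -> total=11

Answer: .#....
...#..
###...
###...
###...
......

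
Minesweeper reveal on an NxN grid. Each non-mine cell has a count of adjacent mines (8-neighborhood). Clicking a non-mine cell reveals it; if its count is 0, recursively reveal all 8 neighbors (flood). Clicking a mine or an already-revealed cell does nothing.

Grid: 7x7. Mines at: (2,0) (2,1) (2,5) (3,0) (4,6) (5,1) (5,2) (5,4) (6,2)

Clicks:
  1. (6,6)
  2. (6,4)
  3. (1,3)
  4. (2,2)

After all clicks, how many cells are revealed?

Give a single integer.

Click 1 (6,6) count=0: revealed 4 new [(5,5) (5,6) (6,5) (6,6)] -> total=4
Click 2 (6,4) count=1: revealed 1 new [(6,4)] -> total=5
Click 3 (1,3) count=0: revealed 23 new [(0,0) (0,1) (0,2) (0,3) (0,4) (0,5) (0,6) (1,0) (1,1) (1,2) (1,3) (1,4) (1,5) (1,6) (2,2) (2,3) (2,4) (3,2) (3,3) (3,4) (4,2) (4,3) (4,4)] -> total=28
Click 4 (2,2) count=1: revealed 0 new [(none)] -> total=28

Answer: 28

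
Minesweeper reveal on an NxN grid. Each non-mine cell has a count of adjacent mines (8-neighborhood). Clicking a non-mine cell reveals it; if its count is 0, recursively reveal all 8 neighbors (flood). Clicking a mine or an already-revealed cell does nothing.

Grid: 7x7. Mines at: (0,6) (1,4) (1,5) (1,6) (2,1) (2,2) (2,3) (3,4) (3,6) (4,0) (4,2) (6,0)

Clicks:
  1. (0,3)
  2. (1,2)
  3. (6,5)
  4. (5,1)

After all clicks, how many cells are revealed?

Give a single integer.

Click 1 (0,3) count=1: revealed 1 new [(0,3)] -> total=1
Click 2 (1,2) count=3: revealed 1 new [(1,2)] -> total=2
Click 3 (6,5) count=0: revealed 16 new [(4,3) (4,4) (4,5) (4,6) (5,1) (5,2) (5,3) (5,4) (5,5) (5,6) (6,1) (6,2) (6,3) (6,4) (6,5) (6,6)] -> total=18
Click 4 (5,1) count=3: revealed 0 new [(none)] -> total=18

Answer: 18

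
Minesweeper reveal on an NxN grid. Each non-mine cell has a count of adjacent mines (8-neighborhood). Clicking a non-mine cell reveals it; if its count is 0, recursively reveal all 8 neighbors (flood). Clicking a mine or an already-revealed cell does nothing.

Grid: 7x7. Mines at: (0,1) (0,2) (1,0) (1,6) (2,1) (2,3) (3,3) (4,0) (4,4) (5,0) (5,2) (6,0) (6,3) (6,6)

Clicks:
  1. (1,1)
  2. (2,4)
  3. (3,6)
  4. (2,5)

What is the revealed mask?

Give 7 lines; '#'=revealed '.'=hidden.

Click 1 (1,1) count=4: revealed 1 new [(1,1)] -> total=1
Click 2 (2,4) count=2: revealed 1 new [(2,4)] -> total=2
Click 3 (3,6) count=0: revealed 8 new [(2,5) (2,6) (3,5) (3,6) (4,5) (4,6) (5,5) (5,6)] -> total=10
Click 4 (2,5) count=1: revealed 0 new [(none)] -> total=10

Answer: .......
.#.....
....###
.....##
.....##
.....##
.......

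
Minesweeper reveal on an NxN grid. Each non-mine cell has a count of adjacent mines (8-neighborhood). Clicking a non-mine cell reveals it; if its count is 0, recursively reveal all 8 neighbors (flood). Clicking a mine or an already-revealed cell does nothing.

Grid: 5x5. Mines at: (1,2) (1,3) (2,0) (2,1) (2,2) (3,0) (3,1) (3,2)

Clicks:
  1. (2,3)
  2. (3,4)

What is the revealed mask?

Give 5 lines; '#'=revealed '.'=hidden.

Answer: .....
.....
...##
...##
...##

Derivation:
Click 1 (2,3) count=4: revealed 1 new [(2,3)] -> total=1
Click 2 (3,4) count=0: revealed 5 new [(2,4) (3,3) (3,4) (4,3) (4,4)] -> total=6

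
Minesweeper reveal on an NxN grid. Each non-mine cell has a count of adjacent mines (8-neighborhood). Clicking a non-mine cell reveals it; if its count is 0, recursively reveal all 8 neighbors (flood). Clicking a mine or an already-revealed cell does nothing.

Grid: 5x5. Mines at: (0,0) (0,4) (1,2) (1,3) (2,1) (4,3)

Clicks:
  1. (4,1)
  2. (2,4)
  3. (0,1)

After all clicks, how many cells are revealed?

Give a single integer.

Answer: 8

Derivation:
Click 1 (4,1) count=0: revealed 6 new [(3,0) (3,1) (3,2) (4,0) (4,1) (4,2)] -> total=6
Click 2 (2,4) count=1: revealed 1 new [(2,4)] -> total=7
Click 3 (0,1) count=2: revealed 1 new [(0,1)] -> total=8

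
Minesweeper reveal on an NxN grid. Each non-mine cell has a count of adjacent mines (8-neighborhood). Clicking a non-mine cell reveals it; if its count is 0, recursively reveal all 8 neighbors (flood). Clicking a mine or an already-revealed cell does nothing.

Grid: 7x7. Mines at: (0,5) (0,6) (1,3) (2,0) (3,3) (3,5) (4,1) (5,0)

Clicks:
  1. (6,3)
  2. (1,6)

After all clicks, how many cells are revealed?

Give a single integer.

Answer: 18

Derivation:
Click 1 (6,3) count=0: revealed 17 new [(4,2) (4,3) (4,4) (4,5) (4,6) (5,1) (5,2) (5,3) (5,4) (5,5) (5,6) (6,1) (6,2) (6,3) (6,4) (6,5) (6,6)] -> total=17
Click 2 (1,6) count=2: revealed 1 new [(1,6)] -> total=18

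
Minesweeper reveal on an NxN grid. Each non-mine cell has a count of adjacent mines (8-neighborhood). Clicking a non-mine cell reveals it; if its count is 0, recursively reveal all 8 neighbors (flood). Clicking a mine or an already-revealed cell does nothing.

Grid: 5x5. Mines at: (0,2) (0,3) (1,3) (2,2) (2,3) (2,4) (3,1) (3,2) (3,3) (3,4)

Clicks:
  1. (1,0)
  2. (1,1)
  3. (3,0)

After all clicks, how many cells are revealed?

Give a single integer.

Click 1 (1,0) count=0: revealed 6 new [(0,0) (0,1) (1,0) (1,1) (2,0) (2,1)] -> total=6
Click 2 (1,1) count=2: revealed 0 new [(none)] -> total=6
Click 3 (3,0) count=1: revealed 1 new [(3,0)] -> total=7

Answer: 7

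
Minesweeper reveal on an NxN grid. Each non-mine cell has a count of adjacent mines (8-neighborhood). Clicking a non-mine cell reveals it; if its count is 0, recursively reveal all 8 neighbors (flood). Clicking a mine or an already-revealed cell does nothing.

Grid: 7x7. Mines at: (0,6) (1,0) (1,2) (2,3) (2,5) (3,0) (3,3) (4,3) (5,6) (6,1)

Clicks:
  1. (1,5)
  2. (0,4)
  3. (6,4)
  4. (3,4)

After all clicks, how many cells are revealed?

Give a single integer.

Click 1 (1,5) count=2: revealed 1 new [(1,5)] -> total=1
Click 2 (0,4) count=0: revealed 5 new [(0,3) (0,4) (0,5) (1,3) (1,4)] -> total=6
Click 3 (6,4) count=0: revealed 8 new [(5,2) (5,3) (5,4) (5,5) (6,2) (6,3) (6,4) (6,5)] -> total=14
Click 4 (3,4) count=4: revealed 1 new [(3,4)] -> total=15

Answer: 15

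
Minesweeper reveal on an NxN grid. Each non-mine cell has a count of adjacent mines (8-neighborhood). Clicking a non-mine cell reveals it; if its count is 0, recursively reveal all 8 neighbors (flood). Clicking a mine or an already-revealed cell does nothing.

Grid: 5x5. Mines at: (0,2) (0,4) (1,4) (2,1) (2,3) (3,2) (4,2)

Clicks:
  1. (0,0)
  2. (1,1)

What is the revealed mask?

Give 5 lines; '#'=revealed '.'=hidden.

Answer: ##...
##...
.....
.....
.....

Derivation:
Click 1 (0,0) count=0: revealed 4 new [(0,0) (0,1) (1,0) (1,1)] -> total=4
Click 2 (1,1) count=2: revealed 0 new [(none)] -> total=4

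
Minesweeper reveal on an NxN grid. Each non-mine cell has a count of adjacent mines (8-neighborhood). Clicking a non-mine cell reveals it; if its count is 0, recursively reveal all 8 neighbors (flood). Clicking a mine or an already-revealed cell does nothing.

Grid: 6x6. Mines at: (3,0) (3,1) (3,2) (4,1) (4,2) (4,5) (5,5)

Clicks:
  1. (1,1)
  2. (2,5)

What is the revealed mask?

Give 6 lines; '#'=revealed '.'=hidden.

Click 1 (1,1) count=0: revealed 21 new [(0,0) (0,1) (0,2) (0,3) (0,4) (0,5) (1,0) (1,1) (1,2) (1,3) (1,4) (1,5) (2,0) (2,1) (2,2) (2,3) (2,4) (2,5) (3,3) (3,4) (3,5)] -> total=21
Click 2 (2,5) count=0: revealed 0 new [(none)] -> total=21

Answer: ######
######
######
...###
......
......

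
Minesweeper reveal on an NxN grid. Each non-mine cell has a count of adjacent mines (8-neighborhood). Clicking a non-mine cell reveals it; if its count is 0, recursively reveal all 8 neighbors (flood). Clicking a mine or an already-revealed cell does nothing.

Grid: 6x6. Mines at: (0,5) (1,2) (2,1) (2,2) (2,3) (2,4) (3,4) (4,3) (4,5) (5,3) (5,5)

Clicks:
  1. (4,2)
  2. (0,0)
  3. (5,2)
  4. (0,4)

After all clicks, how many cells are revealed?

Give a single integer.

Answer: 7

Derivation:
Click 1 (4,2) count=2: revealed 1 new [(4,2)] -> total=1
Click 2 (0,0) count=0: revealed 4 new [(0,0) (0,1) (1,0) (1,1)] -> total=5
Click 3 (5,2) count=2: revealed 1 new [(5,2)] -> total=6
Click 4 (0,4) count=1: revealed 1 new [(0,4)] -> total=7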